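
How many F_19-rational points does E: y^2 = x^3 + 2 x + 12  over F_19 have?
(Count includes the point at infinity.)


For each x in F_19, count y with y^2 = x^3 + 2 x + 12 mod 19:
  x = 2: RHS = 5, y in [9, 10]  -> 2 point(s)
  x = 3: RHS = 7, y in [8, 11]  -> 2 point(s)
  x = 10: RHS = 6, y in [5, 14]  -> 2 point(s)
  x = 11: RHS = 16, y in [4, 15]  -> 2 point(s)
  x = 12: RHS = 16, y in [4, 15]  -> 2 point(s)
  x = 15: RHS = 16, y in [4, 15]  -> 2 point(s)
  x = 16: RHS = 17, y in [6, 13]  -> 2 point(s)
  x = 17: RHS = 0, y in [0]  -> 1 point(s)
  x = 18: RHS = 9, y in [3, 16]  -> 2 point(s)
Affine points: 17. Add the point at infinity: total = 18.

#E(F_19) = 18


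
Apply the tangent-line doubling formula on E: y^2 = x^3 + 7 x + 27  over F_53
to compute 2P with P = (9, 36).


Doubling: s = (3 x1^2 + a) / (2 y1)
s = (3*9^2 + 7) / (2*36) mod 53 = 2
x3 = s^2 - 2 x1 mod 53 = 2^2 - 2*9 = 39
y3 = s (x1 - x3) - y1 mod 53 = 2 * (9 - 39) - 36 = 10

2P = (39, 10)


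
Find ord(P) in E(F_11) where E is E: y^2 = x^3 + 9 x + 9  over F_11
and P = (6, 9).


Compute successive multiples of P until we hit O:
  1P = (6, 9)
  2P = (0, 8)
  3P = (9, 7)
  4P = (5, 5)
  5P = (5, 6)
  6P = (9, 4)
  7P = (0, 3)
  8P = (6, 2)
  ... (continuing to 9P)
  9P = O

ord(P) = 9


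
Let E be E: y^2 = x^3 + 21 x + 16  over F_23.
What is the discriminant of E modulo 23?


4 a^3 + 27 b^2 = 4*21^3 + 27*16^2 = 37044 + 6912 = 43956
Delta = -16 * (43956) = -703296
Delta mod 23 = 21

Delta = 21 (mod 23)


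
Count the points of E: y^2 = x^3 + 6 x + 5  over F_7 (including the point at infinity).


For each x in F_7, count y with y^2 = x^3 + 6 x + 5 mod 7:
  x = 2: RHS = 4, y in [2, 5]  -> 2 point(s)
  x = 3: RHS = 1, y in [1, 6]  -> 2 point(s)
  x = 4: RHS = 2, y in [3, 4]  -> 2 point(s)
Affine points: 6. Add the point at infinity: total = 7.

#E(F_7) = 7


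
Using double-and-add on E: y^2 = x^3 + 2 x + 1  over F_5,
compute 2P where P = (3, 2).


k = 2 = 10_2 (binary, LSB first: 01)
Double-and-add from P = (3, 2):
  bit 0 = 0: acc unchanged = O
  bit 1 = 1: acc = O + (0, 1) = (0, 1)

2P = (0, 1)


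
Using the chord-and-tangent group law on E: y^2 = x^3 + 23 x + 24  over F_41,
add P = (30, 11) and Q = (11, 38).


P != Q, so use the chord formula.
s = (y2 - y1) / (x2 - x1) = (27) / (22) mod 41 = 18
x3 = s^2 - x1 - x2 mod 41 = 18^2 - 30 - 11 = 37
y3 = s (x1 - x3) - y1 mod 41 = 18 * (30 - 37) - 11 = 27

P + Q = (37, 27)


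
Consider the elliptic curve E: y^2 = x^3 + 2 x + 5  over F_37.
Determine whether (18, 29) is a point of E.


Check whether y^2 = x^3 + 2 x + 5 (mod 37) for (x, y) = (18, 29).
LHS: y^2 = 29^2 mod 37 = 27
RHS: x^3 + 2 x + 5 = 18^3 + 2*18 + 5 mod 37 = 27
LHS = RHS

Yes, on the curve


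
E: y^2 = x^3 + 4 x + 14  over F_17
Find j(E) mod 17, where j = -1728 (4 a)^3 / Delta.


Delta = -16(4 a^3 + 27 b^2) mod 17 = 6
-1728 * (4 a)^3 = -1728 * (4*4)^3 mod 17 = 11
j = 11 * 6^(-1) mod 17 = 16

j = 16 (mod 17)


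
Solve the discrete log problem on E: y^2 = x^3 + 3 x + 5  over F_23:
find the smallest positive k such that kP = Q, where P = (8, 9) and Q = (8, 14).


Enumerate multiples of P until we hit Q = (8, 14):
  1P = (8, 9)
  2P = (10, 0)
  3P = (8, 14)
Match found at i = 3.

k = 3


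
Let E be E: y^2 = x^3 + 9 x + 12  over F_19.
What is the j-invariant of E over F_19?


Delta = -16(4 a^3 + 27 b^2) mod 19 = 6
-1728 * (4 a)^3 = -1728 * (4*9)^3 mod 19 = 11
j = 11 * 6^(-1) mod 19 = 5

j = 5 (mod 19)


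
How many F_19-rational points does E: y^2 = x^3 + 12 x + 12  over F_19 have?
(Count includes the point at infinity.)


For each x in F_19, count y with y^2 = x^3 + 12 x + 12 mod 19:
  x = 1: RHS = 6, y in [5, 14]  -> 2 point(s)
  x = 2: RHS = 6, y in [5, 14]  -> 2 point(s)
  x = 5: RHS = 7, y in [8, 11]  -> 2 point(s)
  x = 10: RHS = 11, y in [7, 12]  -> 2 point(s)
  x = 13: RHS = 9, y in [3, 16]  -> 2 point(s)
  x = 14: RHS = 17, y in [6, 13]  -> 2 point(s)
  x = 16: RHS = 6, y in [5, 14]  -> 2 point(s)
Affine points: 14. Add the point at infinity: total = 15.

#E(F_19) = 15


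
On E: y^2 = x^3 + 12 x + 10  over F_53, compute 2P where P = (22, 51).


Doubling: s = (3 x1^2 + a) / (2 y1)
s = (3*22^2 + 12) / (2*51) mod 53 = 5
x3 = s^2 - 2 x1 mod 53 = 5^2 - 2*22 = 34
y3 = s (x1 - x3) - y1 mod 53 = 5 * (22 - 34) - 51 = 48

2P = (34, 48)


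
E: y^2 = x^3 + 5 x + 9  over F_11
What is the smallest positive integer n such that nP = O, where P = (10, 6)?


Compute successive multiples of P until we hit O:
  1P = (10, 6)
  2P = (0, 8)
  3P = (5, 4)
  4P = (1, 2)
  5P = (4, 4)
  6P = (2, 4)
  7P = (8, 0)
  8P = (2, 7)
  ... (continuing to 14P)
  14P = O

ord(P) = 14


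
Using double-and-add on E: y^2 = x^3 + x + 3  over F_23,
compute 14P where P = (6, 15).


k = 14 = 1110_2 (binary, LSB first: 0111)
Double-and-add from P = (6, 15):
  bit 0 = 0: acc unchanged = O
  bit 1 = 1: acc = O + (0, 16) = (0, 16)
  bit 2 = 1: acc = (0, 16) + (2, 17) = (4, 5)
  bit 3 = 1: acc = (4, 5) + (5, 15) = (22, 22)

14P = (22, 22)


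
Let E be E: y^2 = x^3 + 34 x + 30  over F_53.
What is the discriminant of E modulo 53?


4 a^3 + 27 b^2 = 4*34^3 + 27*30^2 = 157216 + 24300 = 181516
Delta = -16 * (181516) = -2904256
Delta mod 53 = 38

Delta = 38 (mod 53)


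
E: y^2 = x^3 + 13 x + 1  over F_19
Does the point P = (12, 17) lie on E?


Check whether y^2 = x^3 + 13 x + 1 (mod 19) for (x, y) = (12, 17).
LHS: y^2 = 17^2 mod 19 = 4
RHS: x^3 + 13 x + 1 = 12^3 + 13*12 + 1 mod 19 = 4
LHS = RHS

Yes, on the curve


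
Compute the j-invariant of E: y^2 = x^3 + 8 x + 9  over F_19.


Delta = -16(4 a^3 + 27 b^2) mod 19 = 13
-1728 * (4 a)^3 = -1728 * (4*8)^3 mod 19 = 12
j = 12 * 13^(-1) mod 19 = 17

j = 17 (mod 19)


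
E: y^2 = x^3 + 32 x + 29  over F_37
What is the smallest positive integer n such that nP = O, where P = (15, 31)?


Compute successive multiples of P until we hit O:
  1P = (15, 31)
  2P = (3, 2)
  3P = (3, 35)
  4P = (15, 6)
  5P = O

ord(P) = 5


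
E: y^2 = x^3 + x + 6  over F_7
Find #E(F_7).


For each x in F_7, count y with y^2 = x^3 + 1 x + 6 mod 7:
  x = 1: RHS = 1, y in [1, 6]  -> 2 point(s)
  x = 2: RHS = 2, y in [3, 4]  -> 2 point(s)
  x = 3: RHS = 1, y in [1, 6]  -> 2 point(s)
  x = 4: RHS = 4, y in [2, 5]  -> 2 point(s)
  x = 6: RHS = 4, y in [2, 5]  -> 2 point(s)
Affine points: 10. Add the point at infinity: total = 11.

#E(F_7) = 11


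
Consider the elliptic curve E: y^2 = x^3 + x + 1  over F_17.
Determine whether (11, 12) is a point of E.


Check whether y^2 = x^3 + 1 x + 1 (mod 17) for (x, y) = (11, 12).
LHS: y^2 = 12^2 mod 17 = 8
RHS: x^3 + 1 x + 1 = 11^3 + 1*11 + 1 mod 17 = 0
LHS != RHS

No, not on the curve


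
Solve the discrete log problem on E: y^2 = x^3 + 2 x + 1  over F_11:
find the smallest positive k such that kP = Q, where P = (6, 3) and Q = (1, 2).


Enumerate multiples of P until we hit Q = (1, 2):
  1P = (6, 3)
  2P = (10, 8)
  3P = (0, 10)
  4P = (3, 10)
  5P = (5, 2)
  6P = (1, 2)
Match found at i = 6.

k = 6


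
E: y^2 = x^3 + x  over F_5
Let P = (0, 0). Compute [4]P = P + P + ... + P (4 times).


k = 4 = 100_2 (binary, LSB first: 001)
Double-and-add from P = (0, 0):
  bit 0 = 0: acc unchanged = O
  bit 1 = 0: acc unchanged = O
  bit 2 = 1: acc = O + O = O

4P = O


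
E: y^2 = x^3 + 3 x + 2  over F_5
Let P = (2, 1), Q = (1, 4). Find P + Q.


P != Q, so use the chord formula.
s = (y2 - y1) / (x2 - x1) = (3) / (4) mod 5 = 2
x3 = s^2 - x1 - x2 mod 5 = 2^2 - 2 - 1 = 1
y3 = s (x1 - x3) - y1 mod 5 = 2 * (2 - 1) - 1 = 1

P + Q = (1, 1)


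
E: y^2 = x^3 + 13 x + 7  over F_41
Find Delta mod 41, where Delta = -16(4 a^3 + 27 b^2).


4 a^3 + 27 b^2 = 4*13^3 + 27*7^2 = 8788 + 1323 = 10111
Delta = -16 * (10111) = -161776
Delta mod 41 = 10

Delta = 10 (mod 41)


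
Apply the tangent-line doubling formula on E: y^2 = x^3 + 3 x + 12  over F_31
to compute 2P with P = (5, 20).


Doubling: s = (3 x1^2 + a) / (2 y1)
s = (3*5^2 + 3) / (2*20) mod 31 = 19
x3 = s^2 - 2 x1 mod 31 = 19^2 - 2*5 = 10
y3 = s (x1 - x3) - y1 mod 31 = 19 * (5 - 10) - 20 = 9

2P = (10, 9)


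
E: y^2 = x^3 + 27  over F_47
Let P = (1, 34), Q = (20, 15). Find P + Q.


P != Q, so use the chord formula.
s = (y2 - y1) / (x2 - x1) = (28) / (19) mod 47 = 46
x3 = s^2 - x1 - x2 mod 47 = 46^2 - 1 - 20 = 27
y3 = s (x1 - x3) - y1 mod 47 = 46 * (1 - 27) - 34 = 39

P + Q = (27, 39)


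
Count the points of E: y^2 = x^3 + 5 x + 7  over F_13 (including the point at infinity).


For each x in F_13, count y with y^2 = x^3 + 5 x + 7 mod 13:
  x = 1: RHS = 0, y in [0]  -> 1 point(s)
  x = 2: RHS = 12, y in [5, 8]  -> 2 point(s)
  x = 3: RHS = 10, y in [6, 7]  -> 2 point(s)
  x = 4: RHS = 0, y in [0]  -> 1 point(s)
  x = 5: RHS = 1, y in [1, 12]  -> 2 point(s)
  x = 8: RHS = 0, y in [0]  -> 1 point(s)
  x = 9: RHS = 1, y in [1, 12]  -> 2 point(s)
  x = 10: RHS = 4, y in [2, 11]  -> 2 point(s)
  x = 12: RHS = 1, y in [1, 12]  -> 2 point(s)
Affine points: 15. Add the point at infinity: total = 16.

#E(F_13) = 16


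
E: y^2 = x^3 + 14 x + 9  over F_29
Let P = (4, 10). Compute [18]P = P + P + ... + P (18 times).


k = 18 = 10010_2 (binary, LSB first: 01001)
Double-and-add from P = (4, 10):
  bit 0 = 0: acc unchanged = O
  bit 1 = 1: acc = O + (28, 20) = (28, 20)
  bit 2 = 0: acc unchanged = (28, 20)
  bit 3 = 0: acc unchanged = (28, 20)
  bit 4 = 1: acc = (28, 20) + (19, 0) = (12, 22)

18P = (12, 22)


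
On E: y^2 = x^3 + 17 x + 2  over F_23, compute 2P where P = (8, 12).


Doubling: s = (3 x1^2 + a) / (2 y1)
s = (3*8^2 + 17) / (2*12) mod 23 = 2
x3 = s^2 - 2 x1 mod 23 = 2^2 - 2*8 = 11
y3 = s (x1 - x3) - y1 mod 23 = 2 * (8 - 11) - 12 = 5

2P = (11, 5)


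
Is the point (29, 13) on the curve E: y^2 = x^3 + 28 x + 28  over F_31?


Check whether y^2 = x^3 + 28 x + 28 (mod 31) for (x, y) = (29, 13).
LHS: y^2 = 13^2 mod 31 = 14
RHS: x^3 + 28 x + 28 = 29^3 + 28*29 + 28 mod 31 = 26
LHS != RHS

No, not on the curve


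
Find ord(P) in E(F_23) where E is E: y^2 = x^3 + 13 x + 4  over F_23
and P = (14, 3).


Compute successive multiples of P until we hit O:
  1P = (14, 3)
  2P = (1, 15)
  3P = (3, 1)
  4P = (22, 6)
  5P = (22, 17)
  6P = (3, 22)
  7P = (1, 8)
  8P = (14, 20)
  ... (continuing to 9P)
  9P = O

ord(P) = 9


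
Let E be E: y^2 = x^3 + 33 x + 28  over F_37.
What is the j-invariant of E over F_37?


Delta = -16(4 a^3 + 27 b^2) mod 37 = 36
-1728 * (4 a)^3 = -1728 * (4*33)^3 mod 37 = 10
j = 10 * 36^(-1) mod 37 = 27

j = 27 (mod 37)


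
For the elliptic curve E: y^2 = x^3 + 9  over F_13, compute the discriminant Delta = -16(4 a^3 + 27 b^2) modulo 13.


4 a^3 + 27 b^2 = 4*0^3 + 27*9^2 = 0 + 2187 = 2187
Delta = -16 * (2187) = -34992
Delta mod 13 = 4

Delta = 4 (mod 13)


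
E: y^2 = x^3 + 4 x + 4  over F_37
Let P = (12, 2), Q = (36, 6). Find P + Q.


P != Q, so use the chord formula.
s = (y2 - y1) / (x2 - x1) = (4) / (24) mod 37 = 31
x3 = s^2 - x1 - x2 mod 37 = 31^2 - 12 - 36 = 25
y3 = s (x1 - x3) - y1 mod 37 = 31 * (12 - 25) - 2 = 2

P + Q = (25, 2)


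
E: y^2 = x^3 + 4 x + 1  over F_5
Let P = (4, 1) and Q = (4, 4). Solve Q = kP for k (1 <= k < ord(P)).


Enumerate multiples of P until we hit Q = (4, 4):
  1P = (4, 1)
  2P = (3, 0)
  3P = (4, 4)
Match found at i = 3.

k = 3


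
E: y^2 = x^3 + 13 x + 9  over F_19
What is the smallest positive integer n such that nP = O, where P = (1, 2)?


Compute successive multiples of P until we hit O:
  1P = (1, 2)
  2P = (14, 3)
  3P = (13, 0)
  4P = (14, 16)
  5P = (1, 17)
  6P = O

ord(P) = 6


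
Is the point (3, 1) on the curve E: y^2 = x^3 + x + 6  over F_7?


Check whether y^2 = x^3 + 1 x + 6 (mod 7) for (x, y) = (3, 1).
LHS: y^2 = 1^2 mod 7 = 1
RHS: x^3 + 1 x + 6 = 3^3 + 1*3 + 6 mod 7 = 1
LHS = RHS

Yes, on the curve


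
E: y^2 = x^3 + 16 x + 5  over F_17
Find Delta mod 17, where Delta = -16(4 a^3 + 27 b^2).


4 a^3 + 27 b^2 = 4*16^3 + 27*5^2 = 16384 + 675 = 17059
Delta = -16 * (17059) = -272944
Delta mod 17 = 8

Delta = 8 (mod 17)


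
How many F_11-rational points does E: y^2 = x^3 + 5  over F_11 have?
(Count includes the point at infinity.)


For each x in F_11, count y with y^2 = x^3 + 0 x + 5 mod 11:
  x = 0: RHS = 5, y in [4, 7]  -> 2 point(s)
  x = 4: RHS = 3, y in [5, 6]  -> 2 point(s)
  x = 5: RHS = 9, y in [3, 8]  -> 2 point(s)
  x = 6: RHS = 1, y in [1, 10]  -> 2 point(s)
  x = 8: RHS = 0, y in [0]  -> 1 point(s)
  x = 10: RHS = 4, y in [2, 9]  -> 2 point(s)
Affine points: 11. Add the point at infinity: total = 12.

#E(F_11) = 12


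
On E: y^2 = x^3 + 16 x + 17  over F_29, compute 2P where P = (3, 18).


Doubling: s = (3 x1^2 + a) / (2 y1)
s = (3*3^2 + 16) / (2*18) mod 29 = 2
x3 = s^2 - 2 x1 mod 29 = 2^2 - 2*3 = 27
y3 = s (x1 - x3) - y1 mod 29 = 2 * (3 - 27) - 18 = 21

2P = (27, 21)


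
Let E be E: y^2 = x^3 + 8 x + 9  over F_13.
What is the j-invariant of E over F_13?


Delta = -16(4 a^3 + 27 b^2) mod 13 = 9
-1728 * (4 a)^3 = -1728 * (4*8)^3 mod 13 = 8
j = 8 * 9^(-1) mod 13 = 11

j = 11 (mod 13)


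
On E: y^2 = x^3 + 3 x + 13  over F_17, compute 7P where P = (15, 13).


k = 7 = 111_2 (binary, LSB first: 111)
Double-and-add from P = (15, 13):
  bit 0 = 1: acc = O + (15, 13) = (15, 13)
  bit 1 = 1: acc = (15, 13) + (3, 7) = (12, 14)
  bit 2 = 1: acc = (12, 14) + (9, 2) = (12, 3)

7P = (12, 3)


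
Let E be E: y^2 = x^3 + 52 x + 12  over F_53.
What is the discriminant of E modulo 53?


4 a^3 + 27 b^2 = 4*52^3 + 27*12^2 = 562432 + 3888 = 566320
Delta = -16 * (566320) = -9061120
Delta mod 53 = 25

Delta = 25 (mod 53)


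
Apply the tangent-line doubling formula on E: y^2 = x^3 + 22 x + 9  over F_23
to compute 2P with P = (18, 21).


Doubling: s = (3 x1^2 + a) / (2 y1)
s = (3*18^2 + 22) / (2*21) mod 23 = 16
x3 = s^2 - 2 x1 mod 23 = 16^2 - 2*18 = 13
y3 = s (x1 - x3) - y1 mod 23 = 16 * (18 - 13) - 21 = 13

2P = (13, 13)


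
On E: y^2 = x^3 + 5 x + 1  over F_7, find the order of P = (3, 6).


Compute successive multiples of P until we hit O:
  1P = (3, 6)
  2P = (5, 5)
  3P = (1, 0)
  4P = (5, 2)
  5P = (3, 1)
  6P = O

ord(P) = 6


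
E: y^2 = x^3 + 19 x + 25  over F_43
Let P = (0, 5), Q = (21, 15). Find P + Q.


P != Q, so use the chord formula.
s = (y2 - y1) / (x2 - x1) = (10) / (21) mod 43 = 23
x3 = s^2 - x1 - x2 mod 43 = 23^2 - 0 - 21 = 35
y3 = s (x1 - x3) - y1 mod 43 = 23 * (0 - 35) - 5 = 7

P + Q = (35, 7)


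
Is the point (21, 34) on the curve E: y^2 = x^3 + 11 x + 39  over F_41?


Check whether y^2 = x^3 + 11 x + 39 (mod 41) for (x, y) = (21, 34).
LHS: y^2 = 34^2 mod 41 = 8
RHS: x^3 + 11 x + 39 = 21^3 + 11*21 + 39 mod 41 = 19
LHS != RHS

No, not on the curve


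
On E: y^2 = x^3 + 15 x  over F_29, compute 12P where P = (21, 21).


k = 12 = 1100_2 (binary, LSB first: 0011)
Double-and-add from P = (21, 21):
  bit 0 = 0: acc unchanged = O
  bit 1 = 0: acc unchanged = O
  bit 2 = 1: acc = O + (20, 8) = (20, 8)
  bit 3 = 1: acc = (20, 8) + (22, 25) = (23, 10)

12P = (23, 10)


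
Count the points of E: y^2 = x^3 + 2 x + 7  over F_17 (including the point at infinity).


For each x in F_17, count y with y^2 = x^3 + 2 x + 7 mod 17:
  x = 2: RHS = 2, y in [6, 11]  -> 2 point(s)
  x = 8: RHS = 8, y in [5, 12]  -> 2 point(s)
  x = 11: RHS = 0, y in [0]  -> 1 point(s)
  x = 12: RHS = 8, y in [5, 12]  -> 2 point(s)
  x = 14: RHS = 8, y in [5, 12]  -> 2 point(s)
  x = 16: RHS = 4, y in [2, 15]  -> 2 point(s)
Affine points: 11. Add the point at infinity: total = 12.

#E(F_17) = 12


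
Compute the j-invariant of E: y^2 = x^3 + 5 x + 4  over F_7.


Delta = -16(4 a^3 + 27 b^2) mod 7 = 5
-1728 * (4 a)^3 = -1728 * (4*5)^3 mod 7 = 6
j = 6 * 5^(-1) mod 7 = 4

j = 4 (mod 7)


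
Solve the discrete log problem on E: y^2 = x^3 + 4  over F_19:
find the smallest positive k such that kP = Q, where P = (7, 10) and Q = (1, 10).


Enumerate multiples of P until we hit Q = (1, 10):
  1P = (7, 10)
  2P = (11, 10)
  3P = (1, 9)
  4P = (1, 10)
Match found at i = 4.

k = 4


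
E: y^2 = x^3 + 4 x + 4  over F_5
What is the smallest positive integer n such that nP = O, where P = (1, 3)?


Compute successive multiples of P until we hit O:
  1P = (1, 3)
  2P = (2, 0)
  3P = (1, 2)
  4P = O

ord(P) = 4


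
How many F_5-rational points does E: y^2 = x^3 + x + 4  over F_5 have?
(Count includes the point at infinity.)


For each x in F_5, count y with y^2 = x^3 + 1 x + 4 mod 5:
  x = 0: RHS = 4, y in [2, 3]  -> 2 point(s)
  x = 1: RHS = 1, y in [1, 4]  -> 2 point(s)
  x = 2: RHS = 4, y in [2, 3]  -> 2 point(s)
  x = 3: RHS = 4, y in [2, 3]  -> 2 point(s)
Affine points: 8. Add the point at infinity: total = 9.

#E(F_5) = 9


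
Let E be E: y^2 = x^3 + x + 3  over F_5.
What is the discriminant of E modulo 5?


4 a^3 + 27 b^2 = 4*1^3 + 27*3^2 = 4 + 243 = 247
Delta = -16 * (247) = -3952
Delta mod 5 = 3

Delta = 3 (mod 5)


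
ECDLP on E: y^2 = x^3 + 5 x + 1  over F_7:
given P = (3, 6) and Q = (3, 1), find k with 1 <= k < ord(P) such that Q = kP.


Enumerate multiples of P until we hit Q = (3, 1):
  1P = (3, 6)
  2P = (5, 5)
  3P = (1, 0)
  4P = (5, 2)
  5P = (3, 1)
Match found at i = 5.

k = 5


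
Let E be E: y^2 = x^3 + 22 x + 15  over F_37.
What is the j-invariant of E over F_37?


Delta = -16(4 a^3 + 27 b^2) mod 37 = 30
-1728 * (4 a)^3 = -1728 * (4*22)^3 mod 37 = 29
j = 29 * 30^(-1) mod 37 = 17

j = 17 (mod 37)


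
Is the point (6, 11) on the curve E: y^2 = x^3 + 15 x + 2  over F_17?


Check whether y^2 = x^3 + 15 x + 2 (mod 17) for (x, y) = (6, 11).
LHS: y^2 = 11^2 mod 17 = 2
RHS: x^3 + 15 x + 2 = 6^3 + 15*6 + 2 mod 17 = 2
LHS = RHS

Yes, on the curve


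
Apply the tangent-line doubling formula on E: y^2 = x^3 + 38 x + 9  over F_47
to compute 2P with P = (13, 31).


Doubling: s = (3 x1^2 + a) / (2 y1)
s = (3*13^2 + 38) / (2*31) mod 47 = 5
x3 = s^2 - 2 x1 mod 47 = 5^2 - 2*13 = 46
y3 = s (x1 - x3) - y1 mod 47 = 5 * (13 - 46) - 31 = 39

2P = (46, 39)


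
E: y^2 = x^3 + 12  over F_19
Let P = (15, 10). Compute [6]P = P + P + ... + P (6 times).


k = 6 = 110_2 (binary, LSB first: 011)
Double-and-add from P = (15, 10):
  bit 0 = 0: acc unchanged = O
  bit 1 = 1: acc = O + (13, 10) = (13, 10)
  bit 2 = 1: acc = (13, 10) + (10, 10) = (15, 9)

6P = (15, 9)


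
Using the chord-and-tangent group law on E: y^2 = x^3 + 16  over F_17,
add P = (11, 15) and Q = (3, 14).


P != Q, so use the chord formula.
s = (y2 - y1) / (x2 - x1) = (16) / (9) mod 17 = 15
x3 = s^2 - x1 - x2 mod 17 = 15^2 - 11 - 3 = 7
y3 = s (x1 - x3) - y1 mod 17 = 15 * (11 - 7) - 15 = 11

P + Q = (7, 11)


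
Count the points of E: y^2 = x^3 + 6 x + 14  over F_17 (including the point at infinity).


For each x in F_17, count y with y^2 = x^3 + 6 x + 14 mod 17:
  x = 1: RHS = 4, y in [2, 15]  -> 2 point(s)
  x = 2: RHS = 0, y in [0]  -> 1 point(s)
  x = 3: RHS = 8, y in [5, 12]  -> 2 point(s)
  x = 4: RHS = 0, y in [0]  -> 1 point(s)
  x = 5: RHS = 16, y in [4, 13]  -> 2 point(s)
  x = 7: RHS = 8, y in [5, 12]  -> 2 point(s)
  x = 8: RHS = 13, y in [8, 9]  -> 2 point(s)
  x = 9: RHS = 15, y in [7, 10]  -> 2 point(s)
  x = 11: RHS = 0, y in [0]  -> 1 point(s)
Affine points: 15. Add the point at infinity: total = 16.

#E(F_17) = 16


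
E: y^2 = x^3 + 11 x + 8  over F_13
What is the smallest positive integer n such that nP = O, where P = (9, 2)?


Compute successive multiples of P until we hit O:
  1P = (9, 2)
  2P = (7, 8)
  3P = (6, 2)
  4P = (11, 11)
  5P = (10, 0)
  6P = (11, 2)
  7P = (6, 11)
  8P = (7, 5)
  ... (continuing to 10P)
  10P = O

ord(P) = 10


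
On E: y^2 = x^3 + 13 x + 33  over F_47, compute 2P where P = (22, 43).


Doubling: s = (3 x1^2 + a) / (2 y1)
s = (3*22^2 + 13) / (2*43) mod 47 = 46
x3 = s^2 - 2 x1 mod 47 = 46^2 - 2*22 = 4
y3 = s (x1 - x3) - y1 mod 47 = 46 * (22 - 4) - 43 = 33

2P = (4, 33)


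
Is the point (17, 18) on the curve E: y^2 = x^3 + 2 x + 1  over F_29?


Check whether y^2 = x^3 + 2 x + 1 (mod 29) for (x, y) = (17, 18).
LHS: y^2 = 18^2 mod 29 = 5
RHS: x^3 + 2 x + 1 = 17^3 + 2*17 + 1 mod 29 = 18
LHS != RHS

No, not on the curve


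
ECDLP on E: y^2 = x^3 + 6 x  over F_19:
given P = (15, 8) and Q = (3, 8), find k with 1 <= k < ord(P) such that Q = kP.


Enumerate multiples of P until we hit Q = (3, 8):
  1P = (15, 8)
  2P = (9, 17)
  3P = (2, 1)
  4P = (6, 10)
  5P = (14, 15)
  6P = (1, 8)
  7P = (3, 11)
  8P = (7, 9)
  9P = (8, 3)
  10P = (0, 0)
  11P = (8, 16)
  12P = (7, 10)
  13P = (3, 8)
Match found at i = 13.

k = 13


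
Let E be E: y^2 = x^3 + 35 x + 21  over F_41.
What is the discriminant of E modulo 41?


4 a^3 + 27 b^2 = 4*35^3 + 27*21^2 = 171500 + 11907 = 183407
Delta = -16 * (183407) = -2934512
Delta mod 41 = 22

Delta = 22 (mod 41)


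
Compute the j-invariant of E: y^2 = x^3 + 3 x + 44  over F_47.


Delta = -16(4 a^3 + 27 b^2) mod 47 = 24
-1728 * (4 a)^3 = -1728 * (4*3)^3 mod 47 = 20
j = 20 * 24^(-1) mod 47 = 40

j = 40 (mod 47)


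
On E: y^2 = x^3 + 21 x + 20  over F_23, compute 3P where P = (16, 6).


k = 3 = 11_2 (binary, LSB first: 11)
Double-and-add from P = (16, 6):
  bit 0 = 1: acc = O + (16, 6) = (16, 6)
  bit 1 = 1: acc = (16, 6) + (3, 15) = (17, 0)

3P = (17, 0)


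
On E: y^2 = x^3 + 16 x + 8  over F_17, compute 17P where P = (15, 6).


k = 17 = 10001_2 (binary, LSB first: 10001)
Double-and-add from P = (15, 6):
  bit 0 = 1: acc = O + (15, 6) = (15, 6)
  bit 1 = 0: acc unchanged = (15, 6)
  bit 2 = 0: acc unchanged = (15, 6)
  bit 3 = 0: acc unchanged = (15, 6)
  bit 4 = 1: acc = (15, 6) + (3, 7) = (14, 1)

17P = (14, 1)


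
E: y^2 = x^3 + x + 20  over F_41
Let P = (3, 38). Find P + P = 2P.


Doubling: s = (3 x1^2 + a) / (2 y1)
s = (3*3^2 + 1) / (2*38) mod 41 = 9
x3 = s^2 - 2 x1 mod 41 = 9^2 - 2*3 = 34
y3 = s (x1 - x3) - y1 mod 41 = 9 * (3 - 34) - 38 = 11

2P = (34, 11)


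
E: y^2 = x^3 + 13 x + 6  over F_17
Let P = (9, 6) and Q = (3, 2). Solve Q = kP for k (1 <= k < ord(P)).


Enumerate multiples of P until we hit Q = (3, 2):
  1P = (9, 6)
  2P = (14, 12)
  3P = (7, 10)
  4P = (5, 3)
  5P = (11, 1)
  6P = (16, 3)
  7P = (13, 3)
  8P = (3, 15)
  9P = (3, 2)
Match found at i = 9.

k = 9


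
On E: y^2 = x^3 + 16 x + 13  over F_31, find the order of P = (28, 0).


Compute successive multiples of P until we hit O:
  1P = (28, 0)
  2P = O

ord(P) = 2


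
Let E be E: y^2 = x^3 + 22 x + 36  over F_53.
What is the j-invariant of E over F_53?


Delta = -16(4 a^3 + 27 b^2) mod 53 = 22
-1728 * (4 a)^3 = -1728 * (4*22)^3 mod 53 = 11
j = 11 * 22^(-1) mod 53 = 27

j = 27 (mod 53)


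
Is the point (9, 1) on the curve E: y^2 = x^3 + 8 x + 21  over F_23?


Check whether y^2 = x^3 + 8 x + 21 (mod 23) for (x, y) = (9, 1).
LHS: y^2 = 1^2 mod 23 = 1
RHS: x^3 + 8 x + 21 = 9^3 + 8*9 + 21 mod 23 = 17
LHS != RHS

No, not on the curve


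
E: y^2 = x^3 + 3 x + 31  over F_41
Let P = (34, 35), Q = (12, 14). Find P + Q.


P != Q, so use the chord formula.
s = (y2 - y1) / (x2 - x1) = (20) / (19) mod 41 = 14
x3 = s^2 - x1 - x2 mod 41 = 14^2 - 34 - 12 = 27
y3 = s (x1 - x3) - y1 mod 41 = 14 * (34 - 27) - 35 = 22

P + Q = (27, 22)


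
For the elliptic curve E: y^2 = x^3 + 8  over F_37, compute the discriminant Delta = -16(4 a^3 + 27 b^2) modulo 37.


4 a^3 + 27 b^2 = 4*0^3 + 27*8^2 = 0 + 1728 = 1728
Delta = -16 * (1728) = -27648
Delta mod 37 = 28

Delta = 28 (mod 37)


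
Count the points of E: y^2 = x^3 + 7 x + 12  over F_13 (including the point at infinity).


For each x in F_13, count y with y^2 = x^3 + 7 x + 12 mod 13:
  x = 0: RHS = 12, y in [5, 8]  -> 2 point(s)
  x = 4: RHS = 0, y in [0]  -> 1 point(s)
  x = 5: RHS = 3, y in [4, 9]  -> 2 point(s)
  x = 6: RHS = 10, y in [6, 7]  -> 2 point(s)
  x = 7: RHS = 1, y in [1, 12]  -> 2 point(s)
  x = 10: RHS = 3, y in [4, 9]  -> 2 point(s)
  x = 11: RHS = 3, y in [4, 9]  -> 2 point(s)
  x = 12: RHS = 4, y in [2, 11]  -> 2 point(s)
Affine points: 15. Add the point at infinity: total = 16.

#E(F_13) = 16


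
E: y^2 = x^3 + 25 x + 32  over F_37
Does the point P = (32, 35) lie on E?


Check whether y^2 = x^3 + 25 x + 32 (mod 37) for (x, y) = (32, 35).
LHS: y^2 = 35^2 mod 37 = 4
RHS: x^3 + 25 x + 32 = 32^3 + 25*32 + 32 mod 37 = 4
LHS = RHS

Yes, on the curve


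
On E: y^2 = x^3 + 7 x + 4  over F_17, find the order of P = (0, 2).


Compute successive multiples of P until we hit O:
  1P = (0, 2)
  2P = (2, 3)
  3P = (11, 1)
  4P = (15, 4)
  5P = (3, 1)
  6P = (16, 9)
  7P = (16, 8)
  8P = (3, 16)
  ... (continuing to 13P)
  13P = O

ord(P) = 13


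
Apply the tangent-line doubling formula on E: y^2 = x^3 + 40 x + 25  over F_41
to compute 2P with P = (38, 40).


Doubling: s = (3 x1^2 + a) / (2 y1)
s = (3*38^2 + 40) / (2*40) mod 41 = 28
x3 = s^2 - 2 x1 mod 41 = 28^2 - 2*38 = 11
y3 = s (x1 - x3) - y1 mod 41 = 28 * (38 - 11) - 40 = 19

2P = (11, 19)


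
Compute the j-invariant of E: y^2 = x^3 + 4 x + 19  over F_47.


Delta = -16(4 a^3 + 27 b^2) mod 47 = 34
-1728 * (4 a)^3 = -1728 * (4*4)^3 mod 47 = 30
j = 30 * 34^(-1) mod 47 = 23

j = 23 (mod 47)


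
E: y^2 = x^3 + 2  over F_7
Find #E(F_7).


For each x in F_7, count y with y^2 = x^3 + 0 x + 2 mod 7:
  x = 0: RHS = 2, y in [3, 4]  -> 2 point(s)
  x = 3: RHS = 1, y in [1, 6]  -> 2 point(s)
  x = 5: RHS = 1, y in [1, 6]  -> 2 point(s)
  x = 6: RHS = 1, y in [1, 6]  -> 2 point(s)
Affine points: 8. Add the point at infinity: total = 9.

#E(F_7) = 9


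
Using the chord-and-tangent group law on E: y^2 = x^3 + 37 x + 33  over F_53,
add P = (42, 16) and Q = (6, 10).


P != Q, so use the chord formula.
s = (y2 - y1) / (x2 - x1) = (47) / (17) mod 53 = 9
x3 = s^2 - x1 - x2 mod 53 = 9^2 - 42 - 6 = 33
y3 = s (x1 - x3) - y1 mod 53 = 9 * (42 - 33) - 16 = 12

P + Q = (33, 12)


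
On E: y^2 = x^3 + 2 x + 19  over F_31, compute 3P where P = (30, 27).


k = 3 = 11_2 (binary, LSB first: 11)
Double-and-add from P = (30, 27):
  bit 0 = 1: acc = O + (30, 27) = (30, 27)
  bit 1 = 1: acc = (30, 27) + (30, 4) = O

3P = O


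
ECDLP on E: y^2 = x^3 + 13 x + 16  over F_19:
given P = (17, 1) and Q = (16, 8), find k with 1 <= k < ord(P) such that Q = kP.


Enumerate multiples of P until we hit Q = (16, 8):
  1P = (17, 1)
  2P = (13, 11)
  3P = (0, 4)
  4P = (9, 11)
  5P = (10, 14)
  6P = (16, 8)
Match found at i = 6.

k = 6


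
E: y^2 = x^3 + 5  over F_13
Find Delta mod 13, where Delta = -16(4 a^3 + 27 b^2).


4 a^3 + 27 b^2 = 4*0^3 + 27*5^2 = 0 + 675 = 675
Delta = -16 * (675) = -10800
Delta mod 13 = 3

Delta = 3 (mod 13)


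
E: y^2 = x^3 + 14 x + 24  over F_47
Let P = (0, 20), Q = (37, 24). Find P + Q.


P != Q, so use the chord formula.
s = (y2 - y1) / (x2 - x1) = (4) / (37) mod 47 = 9
x3 = s^2 - x1 - x2 mod 47 = 9^2 - 0 - 37 = 44
y3 = s (x1 - x3) - y1 mod 47 = 9 * (0 - 44) - 20 = 7

P + Q = (44, 7)


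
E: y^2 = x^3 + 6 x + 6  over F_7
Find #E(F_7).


For each x in F_7, count y with y^2 = x^3 + 6 x + 6 mod 7:
  x = 3: RHS = 2, y in [3, 4]  -> 2 point(s)
  x = 5: RHS = 0, y in [0]  -> 1 point(s)
Affine points: 3. Add the point at infinity: total = 4.

#E(F_7) = 4


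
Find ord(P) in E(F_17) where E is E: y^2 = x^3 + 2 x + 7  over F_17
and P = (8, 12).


Compute successive multiples of P until we hit O:
  1P = (8, 12)
  2P = (2, 11)
  3P = (16, 15)
  4P = (12, 12)
  5P = (14, 5)
  6P = (11, 0)
  7P = (14, 12)
  8P = (12, 5)
  ... (continuing to 12P)
  12P = O

ord(P) = 12


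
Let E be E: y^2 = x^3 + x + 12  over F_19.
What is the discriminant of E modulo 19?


4 a^3 + 27 b^2 = 4*1^3 + 27*12^2 = 4 + 3888 = 3892
Delta = -16 * (3892) = -62272
Delta mod 19 = 10

Delta = 10 (mod 19)


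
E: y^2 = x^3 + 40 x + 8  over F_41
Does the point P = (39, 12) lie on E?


Check whether y^2 = x^3 + 40 x + 8 (mod 41) for (x, y) = (39, 12).
LHS: y^2 = 12^2 mod 41 = 21
RHS: x^3 + 40 x + 8 = 39^3 + 40*39 + 8 mod 41 = 2
LHS != RHS

No, not on the curve


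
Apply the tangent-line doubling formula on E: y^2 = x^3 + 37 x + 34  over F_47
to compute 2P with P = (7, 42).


Doubling: s = (3 x1^2 + a) / (2 y1)
s = (3*7^2 + 37) / (2*42) mod 47 = 38
x3 = s^2 - 2 x1 mod 47 = 38^2 - 2*7 = 20
y3 = s (x1 - x3) - y1 mod 47 = 38 * (7 - 20) - 42 = 28

2P = (20, 28)


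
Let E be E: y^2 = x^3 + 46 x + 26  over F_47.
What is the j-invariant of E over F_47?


Delta = -16(4 a^3 + 27 b^2) mod 47 = 43
-1728 * (4 a)^3 = -1728 * (4*46)^3 mod 47 = 1
j = 1 * 43^(-1) mod 47 = 35

j = 35 (mod 47)


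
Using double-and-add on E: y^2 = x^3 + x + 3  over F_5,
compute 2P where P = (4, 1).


k = 2 = 10_2 (binary, LSB first: 01)
Double-and-add from P = (4, 1):
  bit 0 = 0: acc unchanged = O
  bit 1 = 1: acc = O + (1, 0) = (1, 0)

2P = (1, 0)


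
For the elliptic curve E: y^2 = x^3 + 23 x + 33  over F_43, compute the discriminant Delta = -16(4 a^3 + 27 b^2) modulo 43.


4 a^3 + 27 b^2 = 4*23^3 + 27*33^2 = 48668 + 29403 = 78071
Delta = -16 * (78071) = -1249136
Delta mod 43 = 14

Delta = 14 (mod 43)


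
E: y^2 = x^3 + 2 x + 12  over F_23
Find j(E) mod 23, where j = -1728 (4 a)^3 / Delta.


Delta = -16(4 a^3 + 27 b^2) mod 23 = 1
-1728 * (4 a)^3 = -1728 * (4*2)^3 mod 23 = 5
j = 5 * 1^(-1) mod 23 = 5

j = 5 (mod 23)


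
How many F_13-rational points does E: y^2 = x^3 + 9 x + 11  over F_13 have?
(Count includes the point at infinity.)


For each x in F_13, count y with y^2 = x^3 + 9 x + 11 mod 13:
  x = 3: RHS = 0, y in [0]  -> 1 point(s)
  x = 5: RHS = 12, y in [5, 8]  -> 2 point(s)
  x = 7: RHS = 1, y in [1, 12]  -> 2 point(s)
  x = 8: RHS = 10, y in [6, 7]  -> 2 point(s)
  x = 10: RHS = 9, y in [3, 10]  -> 2 point(s)
  x = 12: RHS = 1, y in [1, 12]  -> 2 point(s)
Affine points: 11. Add the point at infinity: total = 12.

#E(F_13) = 12


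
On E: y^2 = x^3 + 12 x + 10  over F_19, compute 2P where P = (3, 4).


Doubling: s = (3 x1^2 + a) / (2 y1)
s = (3*3^2 + 12) / (2*4) mod 19 = 12
x3 = s^2 - 2 x1 mod 19 = 12^2 - 2*3 = 5
y3 = s (x1 - x3) - y1 mod 19 = 12 * (3 - 5) - 4 = 10

2P = (5, 10)


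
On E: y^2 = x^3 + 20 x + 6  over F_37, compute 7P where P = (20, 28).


k = 7 = 111_2 (binary, LSB first: 111)
Double-and-add from P = (20, 28):
  bit 0 = 1: acc = O + (20, 28) = (20, 28)
  bit 1 = 1: acc = (20, 28) + (1, 8) = (25, 31)
  bit 2 = 1: acc = (25, 31) + (19, 17) = (19, 20)

7P = (19, 20)


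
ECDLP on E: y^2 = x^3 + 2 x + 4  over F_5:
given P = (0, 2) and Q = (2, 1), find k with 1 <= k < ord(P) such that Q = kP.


Enumerate multiples of P until we hit Q = (2, 1):
  1P = (0, 2)
  2P = (4, 1)
  3P = (2, 1)
Match found at i = 3.

k = 3


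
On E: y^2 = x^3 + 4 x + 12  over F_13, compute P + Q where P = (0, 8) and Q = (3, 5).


P != Q, so use the chord formula.
s = (y2 - y1) / (x2 - x1) = (10) / (3) mod 13 = 12
x3 = s^2 - x1 - x2 mod 13 = 12^2 - 0 - 3 = 11
y3 = s (x1 - x3) - y1 mod 13 = 12 * (0 - 11) - 8 = 3

P + Q = (11, 3)


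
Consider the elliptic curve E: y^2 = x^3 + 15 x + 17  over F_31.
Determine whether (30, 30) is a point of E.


Check whether y^2 = x^3 + 15 x + 17 (mod 31) for (x, y) = (30, 30).
LHS: y^2 = 30^2 mod 31 = 1
RHS: x^3 + 15 x + 17 = 30^3 + 15*30 + 17 mod 31 = 1
LHS = RHS

Yes, on the curve


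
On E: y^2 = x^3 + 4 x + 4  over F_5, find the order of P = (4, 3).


Compute successive multiples of P until we hit O:
  1P = (4, 3)
  2P = (1, 3)
  3P = (0, 2)
  4P = (2, 0)
  5P = (0, 3)
  6P = (1, 2)
  7P = (4, 2)
  8P = O

ord(P) = 8


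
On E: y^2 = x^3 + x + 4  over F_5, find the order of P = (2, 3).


Compute successive multiples of P until we hit O:
  1P = (2, 3)
  2P = (0, 3)
  3P = (3, 2)
  4P = (1, 1)
  5P = (1, 4)
  6P = (3, 3)
  7P = (0, 2)
  8P = (2, 2)
  ... (continuing to 9P)
  9P = O

ord(P) = 9


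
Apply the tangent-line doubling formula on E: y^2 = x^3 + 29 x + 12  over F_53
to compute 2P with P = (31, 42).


Doubling: s = (3 x1^2 + a) / (2 y1)
s = (3*31^2 + 29) / (2*42) mod 53 = 17
x3 = s^2 - 2 x1 mod 53 = 17^2 - 2*31 = 15
y3 = s (x1 - x3) - y1 mod 53 = 17 * (31 - 15) - 42 = 18

2P = (15, 18)


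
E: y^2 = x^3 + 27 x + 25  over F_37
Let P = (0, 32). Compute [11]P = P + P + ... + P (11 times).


k = 11 = 1011_2 (binary, LSB first: 1101)
Double-and-add from P = (0, 32):
  bit 0 = 1: acc = O + (0, 32) = (0, 32)
  bit 1 = 1: acc = (0, 32) + (1, 4) = (6, 25)
  bit 2 = 0: acc unchanged = (6, 25)
  bit 3 = 1: acc = (6, 25) + (36, 16) = (11, 32)

11P = (11, 32)


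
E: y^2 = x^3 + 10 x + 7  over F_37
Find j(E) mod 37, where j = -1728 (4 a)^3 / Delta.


Delta = -16(4 a^3 + 27 b^2) mod 37 = 6
-1728 * (4 a)^3 = -1728 * (4*10)^3 mod 37 = 1
j = 1 * 6^(-1) mod 37 = 31

j = 31 (mod 37)


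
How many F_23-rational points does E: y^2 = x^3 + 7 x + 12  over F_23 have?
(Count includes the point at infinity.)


For each x in F_23, count y with y^2 = x^3 + 7 x + 12 mod 23:
  x = 0: RHS = 12, y in [9, 14]  -> 2 point(s)
  x = 4: RHS = 12, y in [9, 14]  -> 2 point(s)
  x = 7: RHS = 13, y in [6, 17]  -> 2 point(s)
  x = 10: RHS = 1, y in [1, 22]  -> 2 point(s)
  x = 13: RHS = 0, y in [0]  -> 1 point(s)
  x = 14: RHS = 2, y in [5, 18]  -> 2 point(s)
  x = 18: RHS = 13, y in [6, 17]  -> 2 point(s)
  x = 19: RHS = 12, y in [9, 14]  -> 2 point(s)
  x = 21: RHS = 13, y in [6, 17]  -> 2 point(s)
  x = 22: RHS = 4, y in [2, 21]  -> 2 point(s)
Affine points: 19. Add the point at infinity: total = 20.

#E(F_23) = 20


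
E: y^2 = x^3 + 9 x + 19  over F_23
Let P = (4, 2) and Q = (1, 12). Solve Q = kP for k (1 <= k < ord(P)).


Enumerate multiples of P until we hit Q = (1, 12):
  1P = (4, 2)
  2P = (1, 12)
Match found at i = 2.

k = 2


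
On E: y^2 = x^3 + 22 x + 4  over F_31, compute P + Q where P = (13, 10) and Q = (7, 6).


P != Q, so use the chord formula.
s = (y2 - y1) / (x2 - x1) = (27) / (25) mod 31 = 11
x3 = s^2 - x1 - x2 mod 31 = 11^2 - 13 - 7 = 8
y3 = s (x1 - x3) - y1 mod 31 = 11 * (13 - 8) - 10 = 14

P + Q = (8, 14)


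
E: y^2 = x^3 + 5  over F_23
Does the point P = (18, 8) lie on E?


Check whether y^2 = x^3 + 0 x + 5 (mod 23) for (x, y) = (18, 8).
LHS: y^2 = 8^2 mod 23 = 18
RHS: x^3 + 0 x + 5 = 18^3 + 0*18 + 5 mod 23 = 18
LHS = RHS

Yes, on the curve


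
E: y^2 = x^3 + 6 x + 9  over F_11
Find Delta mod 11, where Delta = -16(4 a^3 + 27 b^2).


4 a^3 + 27 b^2 = 4*6^3 + 27*9^2 = 864 + 2187 = 3051
Delta = -16 * (3051) = -48816
Delta mod 11 = 2

Delta = 2 (mod 11)


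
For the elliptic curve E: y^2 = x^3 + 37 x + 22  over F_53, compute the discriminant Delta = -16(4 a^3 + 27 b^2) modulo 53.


4 a^3 + 27 b^2 = 4*37^3 + 27*22^2 = 202612 + 13068 = 215680
Delta = -16 * (215680) = -3450880
Delta mod 53 = 3

Delta = 3 (mod 53)


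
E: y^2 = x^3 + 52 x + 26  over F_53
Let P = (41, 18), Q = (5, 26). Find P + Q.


P != Q, so use the chord formula.
s = (y2 - y1) / (x2 - x1) = (8) / (17) mod 53 = 41
x3 = s^2 - x1 - x2 mod 53 = 41^2 - 41 - 5 = 45
y3 = s (x1 - x3) - y1 mod 53 = 41 * (41 - 45) - 18 = 30

P + Q = (45, 30)


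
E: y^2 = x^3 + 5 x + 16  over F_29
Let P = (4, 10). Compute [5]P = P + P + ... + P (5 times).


k = 5 = 101_2 (binary, LSB first: 101)
Double-and-add from P = (4, 10):
  bit 0 = 1: acc = O + (4, 10) = (4, 10)
  bit 1 = 0: acc unchanged = (4, 10)
  bit 2 = 1: acc = (4, 10) + (10, 15) = (2, 11)

5P = (2, 11)


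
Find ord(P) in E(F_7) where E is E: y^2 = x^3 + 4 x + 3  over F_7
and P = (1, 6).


Compute successive multiples of P until we hit O:
  1P = (1, 6)
  2P = (5, 1)
  3P = (3, 0)
  4P = (5, 6)
  5P = (1, 1)
  6P = O

ord(P) = 6


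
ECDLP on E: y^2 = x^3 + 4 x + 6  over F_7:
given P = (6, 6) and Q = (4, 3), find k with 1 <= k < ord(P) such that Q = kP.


Enumerate multiples of P until we hit Q = (4, 3):
  1P = (6, 6)
  2P = (2, 1)
  3P = (1, 2)
  4P = (4, 4)
  5P = (5, 2)
  6P = (5, 5)
  7P = (4, 3)
Match found at i = 7.

k = 7


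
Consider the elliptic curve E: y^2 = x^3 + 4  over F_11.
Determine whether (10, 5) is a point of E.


Check whether y^2 = x^3 + 0 x + 4 (mod 11) for (x, y) = (10, 5).
LHS: y^2 = 5^2 mod 11 = 3
RHS: x^3 + 0 x + 4 = 10^3 + 0*10 + 4 mod 11 = 3
LHS = RHS

Yes, on the curve


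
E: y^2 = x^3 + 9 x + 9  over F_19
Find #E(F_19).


For each x in F_19, count y with y^2 = x^3 + 9 x + 9 mod 19:
  x = 0: RHS = 9, y in [3, 16]  -> 2 point(s)
  x = 1: RHS = 0, y in [0]  -> 1 point(s)
  x = 2: RHS = 16, y in [4, 15]  -> 2 point(s)
  x = 3: RHS = 6, y in [5, 14]  -> 2 point(s)
  x = 7: RHS = 16, y in [4, 15]  -> 2 point(s)
  x = 8: RHS = 4, y in [2, 17]  -> 2 point(s)
  x = 10: RHS = 16, y in [4, 15]  -> 2 point(s)
  x = 13: RHS = 5, y in [9, 10]  -> 2 point(s)
  x = 15: RHS = 4, y in [2, 17]  -> 2 point(s)
Affine points: 17. Add the point at infinity: total = 18.

#E(F_19) = 18


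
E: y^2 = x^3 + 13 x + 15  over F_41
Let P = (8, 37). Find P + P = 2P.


Doubling: s = (3 x1^2 + a) / (2 y1)
s = (3*8^2 + 13) / (2*37) mod 41 = 0
x3 = s^2 - 2 x1 mod 41 = 0^2 - 2*8 = 25
y3 = s (x1 - x3) - y1 mod 41 = 0 * (8 - 25) - 37 = 4

2P = (25, 4)


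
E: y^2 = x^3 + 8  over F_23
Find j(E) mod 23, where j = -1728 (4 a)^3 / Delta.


Delta = -16(4 a^3 + 27 b^2) mod 23 = 21
-1728 * (4 a)^3 = -1728 * (4*0)^3 mod 23 = 0
j = 0 * 21^(-1) mod 23 = 0

j = 0 (mod 23)


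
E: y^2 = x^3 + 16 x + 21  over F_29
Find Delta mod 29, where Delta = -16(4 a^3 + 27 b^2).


4 a^3 + 27 b^2 = 4*16^3 + 27*21^2 = 16384 + 11907 = 28291
Delta = -16 * (28291) = -452656
Delta mod 29 = 5

Delta = 5 (mod 29)


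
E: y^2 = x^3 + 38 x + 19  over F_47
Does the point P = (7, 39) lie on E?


Check whether y^2 = x^3 + 38 x + 19 (mod 47) for (x, y) = (7, 39).
LHS: y^2 = 39^2 mod 47 = 17
RHS: x^3 + 38 x + 19 = 7^3 + 38*7 + 19 mod 47 = 17
LHS = RHS

Yes, on the curve


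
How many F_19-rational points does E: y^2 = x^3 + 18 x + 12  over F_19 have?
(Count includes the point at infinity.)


For each x in F_19, count y with y^2 = x^3 + 18 x + 12 mod 19:
  x = 3: RHS = 17, y in [6, 13]  -> 2 point(s)
  x = 7: RHS = 6, y in [5, 14]  -> 2 point(s)
  x = 13: RHS = 11, y in [7, 12]  -> 2 point(s)
  x = 14: RHS = 6, y in [5, 14]  -> 2 point(s)
  x = 15: RHS = 9, y in [3, 16]  -> 2 point(s)
  x = 16: RHS = 7, y in [8, 11]  -> 2 point(s)
  x = 17: RHS = 6, y in [5, 14]  -> 2 point(s)
Affine points: 14. Add the point at infinity: total = 15.

#E(F_19) = 15


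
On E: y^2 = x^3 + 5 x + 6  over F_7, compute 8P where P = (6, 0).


k = 8 = 1000_2 (binary, LSB first: 0001)
Double-and-add from P = (6, 0):
  bit 0 = 0: acc unchanged = O
  bit 1 = 0: acc unchanged = O
  bit 2 = 0: acc unchanged = O
  bit 3 = 1: acc = O + O = O

8P = O


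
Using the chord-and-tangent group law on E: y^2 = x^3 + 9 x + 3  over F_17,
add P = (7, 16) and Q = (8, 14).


P != Q, so use the chord formula.
s = (y2 - y1) / (x2 - x1) = (15) / (1) mod 17 = 15
x3 = s^2 - x1 - x2 mod 17 = 15^2 - 7 - 8 = 6
y3 = s (x1 - x3) - y1 mod 17 = 15 * (7 - 6) - 16 = 16

P + Q = (6, 16)


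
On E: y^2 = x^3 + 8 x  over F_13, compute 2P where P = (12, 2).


Doubling: s = (3 x1^2 + a) / (2 y1)
s = (3*12^2 + 8) / (2*2) mod 13 = 6
x3 = s^2 - 2 x1 mod 13 = 6^2 - 2*12 = 12
y3 = s (x1 - x3) - y1 mod 13 = 6 * (12 - 12) - 2 = 11

2P = (12, 11)


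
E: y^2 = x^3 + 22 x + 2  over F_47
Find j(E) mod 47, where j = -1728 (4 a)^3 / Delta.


Delta = -16(4 a^3 + 27 b^2) mod 47 = 39
-1728 * (4 a)^3 = -1728 * (4*22)^3 mod 47 = 21
j = 21 * 39^(-1) mod 47 = 15

j = 15 (mod 47)


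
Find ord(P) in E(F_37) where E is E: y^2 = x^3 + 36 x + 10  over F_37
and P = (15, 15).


Compute successive multiples of P until we hit O:
  1P = (15, 15)
  2P = (0, 26)
  3P = (13, 23)
  4P = (25, 25)
  5P = (35, 2)
  6P = (21, 0)
  7P = (35, 35)
  8P = (25, 12)
  ... (continuing to 12P)
  12P = O

ord(P) = 12


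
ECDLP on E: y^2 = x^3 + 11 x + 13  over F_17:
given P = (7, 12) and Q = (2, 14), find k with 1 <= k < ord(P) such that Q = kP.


Enumerate multiples of P until we hit Q = (2, 14):
  1P = (7, 12)
  2P = (16, 1)
  3P = (2, 14)
Match found at i = 3.

k = 3


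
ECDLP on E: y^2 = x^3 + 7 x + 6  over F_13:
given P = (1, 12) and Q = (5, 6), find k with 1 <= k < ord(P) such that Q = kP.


Enumerate multiples of P until we hit Q = (5, 6):
  1P = (1, 12)
  2P = (10, 7)
  3P = (6, 11)
  4P = (5, 7)
  5P = (11, 7)
  6P = (11, 6)
  7P = (5, 6)
Match found at i = 7.

k = 7
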